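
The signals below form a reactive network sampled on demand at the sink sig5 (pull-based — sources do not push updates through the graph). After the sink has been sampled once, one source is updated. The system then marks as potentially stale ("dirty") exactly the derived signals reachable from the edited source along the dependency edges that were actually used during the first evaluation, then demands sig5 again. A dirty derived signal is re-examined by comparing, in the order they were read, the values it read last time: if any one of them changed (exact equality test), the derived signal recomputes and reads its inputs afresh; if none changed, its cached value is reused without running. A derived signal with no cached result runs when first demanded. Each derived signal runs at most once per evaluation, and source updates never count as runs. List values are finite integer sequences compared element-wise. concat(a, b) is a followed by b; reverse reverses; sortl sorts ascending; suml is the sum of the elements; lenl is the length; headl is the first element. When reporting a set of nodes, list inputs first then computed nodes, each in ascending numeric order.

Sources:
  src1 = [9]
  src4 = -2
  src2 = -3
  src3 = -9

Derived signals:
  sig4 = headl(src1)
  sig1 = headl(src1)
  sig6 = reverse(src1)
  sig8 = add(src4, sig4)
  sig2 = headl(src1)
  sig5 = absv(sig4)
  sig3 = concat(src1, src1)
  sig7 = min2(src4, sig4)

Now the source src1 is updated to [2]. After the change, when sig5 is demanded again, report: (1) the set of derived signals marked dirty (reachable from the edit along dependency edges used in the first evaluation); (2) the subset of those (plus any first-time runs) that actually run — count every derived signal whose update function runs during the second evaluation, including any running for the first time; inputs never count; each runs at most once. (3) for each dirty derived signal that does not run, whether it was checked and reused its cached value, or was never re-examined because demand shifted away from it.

Initial pass — values computed on the first demand:
  sig4 = headl([9]) = 9
  sig5 = absv(9) = 9

Second demand — change propagation:
  sig4: re-runs because src1 [9]->[2]; new result 2.
  sig5: re-runs because sig4 9->2; new result 2.

Dirty set: sig4, sig5.
Run set: sig4, sig5 (2 run).
All dirty derived signals ended up running.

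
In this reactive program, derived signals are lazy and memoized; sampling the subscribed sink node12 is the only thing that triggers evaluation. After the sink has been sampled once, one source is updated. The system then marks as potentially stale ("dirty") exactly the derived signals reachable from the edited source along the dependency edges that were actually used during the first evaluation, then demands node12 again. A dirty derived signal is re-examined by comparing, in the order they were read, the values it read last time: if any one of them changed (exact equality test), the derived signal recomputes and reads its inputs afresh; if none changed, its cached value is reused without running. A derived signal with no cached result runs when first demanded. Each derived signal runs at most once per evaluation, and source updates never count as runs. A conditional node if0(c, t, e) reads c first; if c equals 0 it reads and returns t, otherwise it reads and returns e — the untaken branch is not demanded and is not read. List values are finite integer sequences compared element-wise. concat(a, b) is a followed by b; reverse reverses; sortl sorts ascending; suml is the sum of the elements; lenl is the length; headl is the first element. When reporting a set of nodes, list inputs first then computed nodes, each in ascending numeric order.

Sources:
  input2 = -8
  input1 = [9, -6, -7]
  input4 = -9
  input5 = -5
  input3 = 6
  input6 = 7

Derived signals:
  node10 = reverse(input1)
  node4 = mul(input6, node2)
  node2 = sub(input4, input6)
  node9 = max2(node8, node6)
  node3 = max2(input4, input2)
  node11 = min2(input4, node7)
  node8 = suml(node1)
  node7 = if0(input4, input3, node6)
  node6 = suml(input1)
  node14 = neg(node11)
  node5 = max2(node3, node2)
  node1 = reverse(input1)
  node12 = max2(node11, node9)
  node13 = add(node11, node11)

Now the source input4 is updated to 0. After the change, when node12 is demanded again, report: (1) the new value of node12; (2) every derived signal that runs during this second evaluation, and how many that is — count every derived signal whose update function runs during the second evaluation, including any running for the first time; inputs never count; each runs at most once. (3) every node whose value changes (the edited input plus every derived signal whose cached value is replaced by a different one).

First demand of the output computes:
  node1 = reverse([9, -6, -7]) = [-7, -6, 9]
  node6 = suml([9, -6, -7]) = -4
  node7 = if0(input4=-9 -> else branch node6) = -4
  node8 = suml([-7, -6, 9]) = -4
  node9 = max2(-4, -4) = -4
  node11 = min2(-9, -4) = -9
  node12 = max2(-9, -4) = -4

After the edit, cleaning proceeds:
  node7: a read changed (input4 -9->0) — executes, giving 6.
  node11: a read changed (input4 -9->0; node7 -4->6) — executes, giving 0.
  node12: a read changed (node11 -9->0) — executes, giving 0.

Demanding node12 again yields 0.
3 derived signals run: node7, node11, node12.
The nodes whose values change: input4, node7, node11, node12.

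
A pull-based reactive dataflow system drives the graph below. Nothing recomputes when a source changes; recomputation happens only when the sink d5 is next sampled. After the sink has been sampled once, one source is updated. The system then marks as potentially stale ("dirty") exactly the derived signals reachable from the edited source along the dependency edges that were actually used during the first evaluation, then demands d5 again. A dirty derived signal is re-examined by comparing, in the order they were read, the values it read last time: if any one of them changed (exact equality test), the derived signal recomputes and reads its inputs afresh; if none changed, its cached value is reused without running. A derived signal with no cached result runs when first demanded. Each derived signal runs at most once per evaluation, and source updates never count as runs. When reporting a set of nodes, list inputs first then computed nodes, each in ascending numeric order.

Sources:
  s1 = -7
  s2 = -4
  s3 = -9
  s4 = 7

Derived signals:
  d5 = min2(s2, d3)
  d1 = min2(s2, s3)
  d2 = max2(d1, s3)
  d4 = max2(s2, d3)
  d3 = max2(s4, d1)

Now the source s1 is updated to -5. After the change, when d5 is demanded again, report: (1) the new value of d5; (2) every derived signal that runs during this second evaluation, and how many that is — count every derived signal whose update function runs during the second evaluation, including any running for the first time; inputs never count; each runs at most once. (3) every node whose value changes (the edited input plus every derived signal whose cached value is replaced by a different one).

New value of d5: -4.
Derived signals that run: none — 0 in total.
Values that change: s1.
Key observation: s1 is never demanded by the output, so the edit triggers no recomputation at all.

First evaluation (everything demanded from the output):
  d1 = min2(-4, -9) = -9
  d3 = max2(7, -9) = 7
  d5 = min2(-4, 7) = -4

Propagation after the edit:
  s1 feeds no computation that the output demands — nothing is marked dirty and nothing runs.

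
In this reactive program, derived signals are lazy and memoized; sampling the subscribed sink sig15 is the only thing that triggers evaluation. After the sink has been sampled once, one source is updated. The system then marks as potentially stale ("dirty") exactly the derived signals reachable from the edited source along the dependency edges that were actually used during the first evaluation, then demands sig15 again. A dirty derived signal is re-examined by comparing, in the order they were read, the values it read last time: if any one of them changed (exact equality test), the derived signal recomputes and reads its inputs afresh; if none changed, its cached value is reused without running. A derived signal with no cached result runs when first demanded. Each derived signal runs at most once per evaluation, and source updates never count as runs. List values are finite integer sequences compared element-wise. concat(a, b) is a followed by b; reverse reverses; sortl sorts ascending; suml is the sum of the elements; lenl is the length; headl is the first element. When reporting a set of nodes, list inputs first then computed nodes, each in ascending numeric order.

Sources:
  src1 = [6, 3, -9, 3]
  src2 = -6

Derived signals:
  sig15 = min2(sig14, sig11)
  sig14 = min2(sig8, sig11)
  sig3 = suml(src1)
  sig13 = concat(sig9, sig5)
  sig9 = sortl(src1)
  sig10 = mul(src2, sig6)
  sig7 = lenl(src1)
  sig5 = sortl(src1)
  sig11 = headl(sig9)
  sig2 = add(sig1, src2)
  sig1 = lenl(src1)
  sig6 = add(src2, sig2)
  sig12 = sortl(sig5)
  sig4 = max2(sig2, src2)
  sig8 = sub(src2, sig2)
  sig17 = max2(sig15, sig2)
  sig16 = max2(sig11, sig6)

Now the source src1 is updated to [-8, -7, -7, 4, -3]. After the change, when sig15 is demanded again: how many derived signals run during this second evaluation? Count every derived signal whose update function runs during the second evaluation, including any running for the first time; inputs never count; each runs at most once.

First demand of the output computes:
  sig1 = lenl([6, 3, -9, 3]) = 4
  sig2 = add(4, -6) = -2
  sig8 = sub(-6, -2) = -4
  sig9 = sortl([6, 3, -9, 3]) = [-9, 3, 3, 6]
  sig11 = headl([-9, 3, 3, 6]) = -9
  sig14 = min2(-4, -9) = -9
  sig15 = min2(-9, -9) = -9

After the edit, cleaning proceeds:
  sig1: a read changed (src1 [6, 3, -9, 3]->[-8, -7, -7, 4, -3]) — executes, giving 5.
  sig2: a read changed (sig1 4->5) — executes, giving -1.
  sig8: a read changed (sig2 -2->-1) — executes, giving -5.
  sig9: a read changed (src1 [6, 3, -9, 3]->[-8, -7, -7, 4, -3]) — executes, giving [-8, -7, -7, -3, 4].
  sig11: a read changed (sig9 [-9, 3, 3, 6]->[-8, -7, -7, -3, 4]) — executes, giving -8.
  sig14: a read changed (sig8 -4->-5; sig11 -9->-8) — executes, giving -8.
  sig15: a read changed (sig14 -9->-8; sig11 -9->-8) — executes, giving -8.

7 derived signals run: sig1, sig2, sig8, sig9, sig11, sig14, sig15.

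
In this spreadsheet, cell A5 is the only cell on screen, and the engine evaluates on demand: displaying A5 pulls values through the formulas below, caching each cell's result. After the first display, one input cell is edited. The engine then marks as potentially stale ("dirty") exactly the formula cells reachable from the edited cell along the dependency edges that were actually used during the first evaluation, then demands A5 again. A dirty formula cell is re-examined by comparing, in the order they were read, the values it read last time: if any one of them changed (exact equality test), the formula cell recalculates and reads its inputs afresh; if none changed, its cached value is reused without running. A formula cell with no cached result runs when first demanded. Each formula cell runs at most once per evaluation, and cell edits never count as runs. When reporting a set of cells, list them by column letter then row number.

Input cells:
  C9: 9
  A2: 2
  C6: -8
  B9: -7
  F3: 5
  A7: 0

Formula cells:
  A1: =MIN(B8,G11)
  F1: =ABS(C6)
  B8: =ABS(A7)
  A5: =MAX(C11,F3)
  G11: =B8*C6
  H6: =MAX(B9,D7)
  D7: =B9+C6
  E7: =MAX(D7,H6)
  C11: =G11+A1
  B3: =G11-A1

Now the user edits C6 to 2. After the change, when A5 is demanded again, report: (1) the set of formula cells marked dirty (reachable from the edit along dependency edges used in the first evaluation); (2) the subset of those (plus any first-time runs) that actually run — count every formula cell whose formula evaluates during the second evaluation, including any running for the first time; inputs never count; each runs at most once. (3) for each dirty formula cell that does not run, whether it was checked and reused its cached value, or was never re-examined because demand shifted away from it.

Dirty set: A1, A5, C11, G11.
Run set: G11 (1 run).
Re-examined without running (cache reused): A1, A5, C11.
The important point: G11 recomputes to an identical value, and the output ends up unchanged.

Initial pass — values computed on the first demand:
  B8 = ABS(0) = 0
  G11 = 0 * -8 = 0
  A1 = MIN(0, 0) = 0
  C11 = 0 + 0 = 0
  A5 = MAX(0, 5) = 5

Second demand — change propagation:
  G11: re-runs because C6 -8->2; new result 0 (unchanged).
  A1: re-examined; everything it read last time is the same (B8 unchanged, G11 unchanged) — cache 0 kept, no run.
  C11: re-examined; everything it read last time is the same (G11 unchanged, A1 unchanged) — cache 0 kept, no run.
  A5: re-examined; everything it read last time is the same (C11 unchanged, F3 unchanged) — cache 5 kept, no run.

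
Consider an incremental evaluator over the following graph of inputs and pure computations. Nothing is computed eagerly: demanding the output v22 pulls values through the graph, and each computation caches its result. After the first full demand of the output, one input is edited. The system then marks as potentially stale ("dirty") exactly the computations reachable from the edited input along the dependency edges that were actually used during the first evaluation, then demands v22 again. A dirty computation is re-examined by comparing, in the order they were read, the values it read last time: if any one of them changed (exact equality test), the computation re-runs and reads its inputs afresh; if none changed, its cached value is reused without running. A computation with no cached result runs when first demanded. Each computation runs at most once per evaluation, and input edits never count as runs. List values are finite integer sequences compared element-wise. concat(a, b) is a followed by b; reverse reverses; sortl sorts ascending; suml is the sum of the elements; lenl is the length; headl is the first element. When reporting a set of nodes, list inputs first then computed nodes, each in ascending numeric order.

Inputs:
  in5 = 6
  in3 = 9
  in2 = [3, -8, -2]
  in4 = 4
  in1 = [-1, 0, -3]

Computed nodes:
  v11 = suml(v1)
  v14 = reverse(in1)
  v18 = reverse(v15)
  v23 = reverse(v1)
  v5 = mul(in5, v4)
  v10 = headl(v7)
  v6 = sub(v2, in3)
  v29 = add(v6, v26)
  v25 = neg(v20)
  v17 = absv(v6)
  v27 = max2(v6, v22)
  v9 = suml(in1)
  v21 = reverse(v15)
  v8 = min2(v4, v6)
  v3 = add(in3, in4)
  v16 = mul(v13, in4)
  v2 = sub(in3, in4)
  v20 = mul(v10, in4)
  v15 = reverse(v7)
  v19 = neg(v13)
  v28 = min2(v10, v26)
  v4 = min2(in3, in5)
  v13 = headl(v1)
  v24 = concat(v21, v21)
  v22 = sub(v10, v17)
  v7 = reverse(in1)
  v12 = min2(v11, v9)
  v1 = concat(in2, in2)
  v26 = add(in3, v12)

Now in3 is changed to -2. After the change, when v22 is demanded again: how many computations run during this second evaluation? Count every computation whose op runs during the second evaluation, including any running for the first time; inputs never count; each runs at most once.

Run set: v2, v6 (2 run).
The important point: v6 recomputes to an identical value, and the output ends up unchanged.

Initial pass — values computed on the first demand:
  v2 = sub(9, 4) = 5
  v6 = sub(5, 9) = -4
  v7 = reverse([-1, 0, -3]) = [-3, 0, -1]
  v10 = headl([-3, 0, -1]) = -3
  v17 = absv(-4) = 4
  v22 = sub(-3, 4) = -7

Second demand — change propagation:
  v2: re-runs because in3 9->-2; new result -6.
  v6: re-runs because v2 5->-6; in3 9->-2; new result -4 (unchanged).
  v17: re-examined; everything it read last time is the same (v6 unchanged) — cache 4 kept, no run.
  v22: re-examined; everything it read last time is the same (v10 unchanged, v17 unchanged) — cache -7 kept, no run.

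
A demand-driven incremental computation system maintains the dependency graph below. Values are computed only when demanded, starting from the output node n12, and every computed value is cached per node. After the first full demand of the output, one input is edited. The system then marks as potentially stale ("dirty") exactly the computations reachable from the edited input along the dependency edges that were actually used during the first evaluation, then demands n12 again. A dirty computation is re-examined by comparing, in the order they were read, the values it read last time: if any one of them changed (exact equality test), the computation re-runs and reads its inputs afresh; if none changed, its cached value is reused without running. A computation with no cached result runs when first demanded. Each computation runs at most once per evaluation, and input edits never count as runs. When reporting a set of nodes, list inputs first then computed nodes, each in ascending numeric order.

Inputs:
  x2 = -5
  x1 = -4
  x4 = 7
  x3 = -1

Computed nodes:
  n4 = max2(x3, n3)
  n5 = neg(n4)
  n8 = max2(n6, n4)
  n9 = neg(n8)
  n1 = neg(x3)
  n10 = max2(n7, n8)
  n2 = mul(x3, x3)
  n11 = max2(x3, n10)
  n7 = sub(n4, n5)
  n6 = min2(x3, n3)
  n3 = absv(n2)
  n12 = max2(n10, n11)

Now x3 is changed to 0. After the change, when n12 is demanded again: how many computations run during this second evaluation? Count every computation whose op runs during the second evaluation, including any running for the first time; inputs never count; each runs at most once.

Computations that run: n2, n3, n4, n5, n6, n7, n8, n10, n11, n12 — 10 in total.

First evaluation (everything demanded from the output):
  n2 = mul(-1, -1) = 1
  n3 = absv(1) = 1
  n4 = max2(-1, 1) = 1
  n5 = neg(1) = -1
  n6 = min2(-1, 1) = -1
  n7 = sub(1, -1) = 2
  n8 = max2(-1, 1) = 1
  n10 = max2(2, 1) = 2
  n11 = max2(-1, 2) = 2
  n12 = max2(2, 2) = 2

Propagation after the edit:
  n2: runs — x3 -1->0; x3 -1->0; result 0.
  n3: runs — n2 1->0; result 0.
  n4: runs — x3 -1->0; n3 1->0; result 0.
  n5: runs — n4 1->0; result 0.
  n6: runs — x3 -1->0; n3 1->0; result 0.
  n7: runs — n4 1->0; n5 -1->0; result 0.
  n8: runs — n6 -1->0; n4 1->0; result 0.
  n10: runs — n7 2->0; n8 1->0; result 0.
  n11: runs — x3 -1->0; n10 2->0; result 0.
  n12: runs — n10 2->0; n11 2->0; result 0.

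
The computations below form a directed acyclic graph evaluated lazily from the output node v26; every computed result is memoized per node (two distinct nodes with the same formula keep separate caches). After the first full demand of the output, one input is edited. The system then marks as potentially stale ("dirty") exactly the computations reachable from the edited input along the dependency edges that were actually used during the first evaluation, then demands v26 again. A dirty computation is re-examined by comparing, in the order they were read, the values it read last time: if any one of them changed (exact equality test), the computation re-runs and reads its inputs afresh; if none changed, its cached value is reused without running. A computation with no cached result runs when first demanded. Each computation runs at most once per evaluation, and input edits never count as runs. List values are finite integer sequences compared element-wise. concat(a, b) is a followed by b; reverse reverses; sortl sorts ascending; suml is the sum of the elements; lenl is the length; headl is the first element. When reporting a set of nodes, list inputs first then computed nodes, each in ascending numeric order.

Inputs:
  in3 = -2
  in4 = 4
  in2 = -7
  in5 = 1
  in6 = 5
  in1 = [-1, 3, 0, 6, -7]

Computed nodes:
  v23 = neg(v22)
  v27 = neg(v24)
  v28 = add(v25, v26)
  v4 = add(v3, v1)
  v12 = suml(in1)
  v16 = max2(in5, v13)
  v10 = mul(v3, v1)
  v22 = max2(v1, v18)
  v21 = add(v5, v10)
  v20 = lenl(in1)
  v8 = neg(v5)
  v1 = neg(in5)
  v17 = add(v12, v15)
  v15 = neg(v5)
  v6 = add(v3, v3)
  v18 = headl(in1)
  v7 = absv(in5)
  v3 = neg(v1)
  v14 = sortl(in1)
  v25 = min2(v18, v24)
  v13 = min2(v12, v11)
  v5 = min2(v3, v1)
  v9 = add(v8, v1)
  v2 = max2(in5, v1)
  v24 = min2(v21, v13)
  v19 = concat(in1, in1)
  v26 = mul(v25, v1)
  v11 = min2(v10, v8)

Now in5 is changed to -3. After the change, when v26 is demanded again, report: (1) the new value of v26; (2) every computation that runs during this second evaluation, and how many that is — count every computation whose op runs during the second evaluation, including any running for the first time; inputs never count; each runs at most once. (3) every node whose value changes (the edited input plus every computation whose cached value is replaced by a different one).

First demand of the output computes:
  v1 = neg(1) = -1
  v3 = neg(-1) = 1
  v5 = min2(1, -1) = -1
  v8 = neg(-1) = 1
  v10 = mul(1, -1) = -1
  v11 = min2(-1, 1) = -1
  v12 = suml([-1, 3, 0, 6, -7]) = 1
  v13 = min2(1, -1) = -1
  v18 = headl([-1, 3, 0, 6, -7]) = -1
  v21 = add(-1, -1) = -2
  v24 = min2(-2, -1) = -2
  v25 = min2(-1, -2) = -2
  v26 = mul(-2, -1) = 2

After the edit, cleaning proceeds:
  v1: a read changed (in5 1->-3) — executes, giving 3.
  v3: a read changed (v1 -1->3) — executes, giving -3.
  v5: a read changed (v3 1->-3; v1 -1->3) — executes, giving -3.
  v8: a read changed (v5 -1->-3) — executes, giving 3.
  v10: a read changed (v3 1->-3; v1 -1->3) — executes, giving -9.
  v11: a read changed (v10 -1->-9; v8 1->3) — executes, giving -9.
  v13: a read changed (v11 -1->-9) — executes, giving -9.
  v21: a read changed (v5 -1->-3; v10 -1->-9) — executes, giving -12.
  v24: a read changed (v21 -2->-12; v13 -1->-9) — executes, giving -12.
  v25: a read changed (v24 -2->-12) — executes, giving -12.
  v26: a read changed (v25 -2->-12; v1 -1->3) — executes, giving -36.

Demanding v26 again yields -36.
11 computations run: v1, v3, v5, v8, v10, v11, v13, v21, v24, v25, v26.
The nodes whose values change: in5, v1, v3, v5, v8, v10, v11, v13, v21, v24, v25, v26.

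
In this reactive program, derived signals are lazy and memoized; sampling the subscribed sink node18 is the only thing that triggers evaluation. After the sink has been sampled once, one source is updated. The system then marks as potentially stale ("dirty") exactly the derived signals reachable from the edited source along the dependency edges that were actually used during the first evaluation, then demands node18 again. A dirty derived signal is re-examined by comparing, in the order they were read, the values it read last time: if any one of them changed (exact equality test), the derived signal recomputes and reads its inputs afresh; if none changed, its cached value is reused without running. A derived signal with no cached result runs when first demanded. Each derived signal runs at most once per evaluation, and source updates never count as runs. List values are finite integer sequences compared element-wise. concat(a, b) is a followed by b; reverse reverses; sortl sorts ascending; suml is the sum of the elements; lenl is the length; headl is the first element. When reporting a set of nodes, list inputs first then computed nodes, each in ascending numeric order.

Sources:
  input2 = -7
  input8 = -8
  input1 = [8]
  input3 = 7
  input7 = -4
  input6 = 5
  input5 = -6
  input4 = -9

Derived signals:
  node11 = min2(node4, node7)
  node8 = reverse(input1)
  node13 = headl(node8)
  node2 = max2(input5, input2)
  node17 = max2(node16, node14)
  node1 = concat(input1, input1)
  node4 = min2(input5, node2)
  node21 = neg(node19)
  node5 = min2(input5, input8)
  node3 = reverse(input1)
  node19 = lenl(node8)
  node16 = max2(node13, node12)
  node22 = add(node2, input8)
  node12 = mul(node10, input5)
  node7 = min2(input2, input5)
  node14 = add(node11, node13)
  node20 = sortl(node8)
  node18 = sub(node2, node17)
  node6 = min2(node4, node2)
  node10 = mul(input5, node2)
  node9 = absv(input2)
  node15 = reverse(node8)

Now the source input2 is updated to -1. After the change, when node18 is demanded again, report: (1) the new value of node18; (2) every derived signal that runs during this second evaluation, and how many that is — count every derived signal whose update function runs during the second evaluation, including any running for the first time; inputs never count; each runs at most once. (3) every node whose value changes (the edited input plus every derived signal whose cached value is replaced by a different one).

Demanding node18 again yields -9.
10 derived signals run: node2, node4, node7, node10, node11, node12, node14, node16, node17, node18.
The nodes whose values change: input2, node2, node7, node10, node11, node12, node14, node18.

First demand of the output computes:
  node2 = max2(-6, -7) = -6
  node4 = min2(-6, -6) = -6
  node7 = min2(-7, -6) = -7
  node8 = reverse([8]) = [8]
  node10 = mul(-6, -6) = 36
  node11 = min2(-6, -7) = -7
  node12 = mul(36, -6) = -216
  node13 = headl([8]) = 8
  node14 = add(-7, 8) = 1
  node16 = max2(8, -216) = 8
  node17 = max2(8, 1) = 8
  node18 = sub(-6, 8) = -14

After the edit, cleaning proceeds:
  node2: a read changed (input2 -7->-1) — executes, giving -1.
  node4: a read changed (node2 -6->-1) — executes, giving -6 — identical to its old value.
  node7: a read changed (input2 -7->-1) — executes, giving -6.
  node10: a read changed (node2 -6->-1) — executes, giving 6.
  node11: a read changed (node7 -7->-6) — executes, giving -6.
  node12: a read changed (node10 36->6) — executes, giving -36.
  node14: a read changed (node11 -7->-6) — executes, giving 2.
  node16: a read changed (node12 -216->-36) — executes, giving 8 — identical to its old value.
  node17: a read changed (node14 1->2) — executes, giving 8 — identical to its old value.
  node18: a read changed (node2 -6->-1) — executes, giving -9.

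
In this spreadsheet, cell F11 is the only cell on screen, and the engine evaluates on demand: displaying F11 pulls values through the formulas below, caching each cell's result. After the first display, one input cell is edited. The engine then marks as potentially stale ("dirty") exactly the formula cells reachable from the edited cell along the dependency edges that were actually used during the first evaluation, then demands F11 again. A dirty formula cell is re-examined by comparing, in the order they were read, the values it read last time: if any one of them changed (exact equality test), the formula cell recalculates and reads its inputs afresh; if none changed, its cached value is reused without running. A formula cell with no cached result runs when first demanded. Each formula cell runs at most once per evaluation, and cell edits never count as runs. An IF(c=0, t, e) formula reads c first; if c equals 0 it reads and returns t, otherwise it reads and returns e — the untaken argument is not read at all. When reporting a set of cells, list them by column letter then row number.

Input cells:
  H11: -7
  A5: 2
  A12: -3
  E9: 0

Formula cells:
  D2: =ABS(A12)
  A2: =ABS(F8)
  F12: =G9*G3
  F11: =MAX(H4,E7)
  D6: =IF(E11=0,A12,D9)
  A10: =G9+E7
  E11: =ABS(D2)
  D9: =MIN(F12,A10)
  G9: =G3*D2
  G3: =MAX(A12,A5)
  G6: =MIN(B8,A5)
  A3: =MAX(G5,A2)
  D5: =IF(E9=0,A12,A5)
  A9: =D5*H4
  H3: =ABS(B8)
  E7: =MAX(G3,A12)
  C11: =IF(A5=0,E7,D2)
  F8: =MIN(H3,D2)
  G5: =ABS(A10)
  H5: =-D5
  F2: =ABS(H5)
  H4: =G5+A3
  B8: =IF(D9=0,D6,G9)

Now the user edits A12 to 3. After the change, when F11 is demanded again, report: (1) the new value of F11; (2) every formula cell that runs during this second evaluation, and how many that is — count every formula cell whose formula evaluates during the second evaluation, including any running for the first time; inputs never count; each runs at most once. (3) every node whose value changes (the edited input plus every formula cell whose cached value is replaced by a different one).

F11 now evaluates to 24.
Run set: A3, A10, B8, D2, D9, E7, F8, F11, F12, G3, G5, G9, H3, H4 (14 run).
Changed values: A3, A10, A12, B8, D9, E7, F11, F12, G3, G5, G9, H3, H4.
The important point: at A2 every value read last time is unchanged, so the dirty flag clears without a run.

Initial pass — values computed on the first demand:
  D2 = ABS(-3) = 3
  G3 = MAX(-3, 2) = 2
  E7 = MAX(2, -3) = 2
  G9 = 2 * 3 = 6
  A10 = 6 + 2 = 8
  F12 = 6 * 2 = 12
  D9 = MIN(12, 8) = 8
  B8 = IF(D9=0: D9=8 -> else branch G9) = 6
  G5 = ABS(8) = 8
  H3 = ABS(6) = 6
  F8 = MIN(6, 3) = 3
  A2 = ABS(3) = 3
  A3 = MAX(8, 3) = 8
  H4 = 8 + 8 = 16
  F11 = MAX(16, 2) = 16

Second demand — change propagation:
  D2: re-runs because A12 -3->3; new result 3 (unchanged).
  G3: re-runs because A12 -3->3; new result 3.
  E7: re-runs because G3 2->3; A12 -3->3; new result 3.
  G9: re-runs because G3 2->3; new result 9.
  A10: re-runs because G9 6->9; E7 2->3; new result 12.
  F12: re-runs because G9 6->9; G3 2->3; new result 27.
  D9: re-runs because F12 12->27; A10 8->12; new result 12.
  B8: re-runs because D9 8->12; G9 6->9; new result 9.
  G5: re-runs because A10 8->12; new result 12.
  H3: re-runs because B8 6->9; new result 9.
  F8: re-runs because H3 6->9; new result 3 (unchanged).
  A2: re-examined; everything it read last time is the same (F8 unchanged) — cache 3 kept, no run.
  A3: re-runs because G5 8->12; new result 12.
  H4: re-runs because G5 8->12; A3 8->12; new result 24.
  F11: re-runs because H4 16->24; E7 2->3; new result 24.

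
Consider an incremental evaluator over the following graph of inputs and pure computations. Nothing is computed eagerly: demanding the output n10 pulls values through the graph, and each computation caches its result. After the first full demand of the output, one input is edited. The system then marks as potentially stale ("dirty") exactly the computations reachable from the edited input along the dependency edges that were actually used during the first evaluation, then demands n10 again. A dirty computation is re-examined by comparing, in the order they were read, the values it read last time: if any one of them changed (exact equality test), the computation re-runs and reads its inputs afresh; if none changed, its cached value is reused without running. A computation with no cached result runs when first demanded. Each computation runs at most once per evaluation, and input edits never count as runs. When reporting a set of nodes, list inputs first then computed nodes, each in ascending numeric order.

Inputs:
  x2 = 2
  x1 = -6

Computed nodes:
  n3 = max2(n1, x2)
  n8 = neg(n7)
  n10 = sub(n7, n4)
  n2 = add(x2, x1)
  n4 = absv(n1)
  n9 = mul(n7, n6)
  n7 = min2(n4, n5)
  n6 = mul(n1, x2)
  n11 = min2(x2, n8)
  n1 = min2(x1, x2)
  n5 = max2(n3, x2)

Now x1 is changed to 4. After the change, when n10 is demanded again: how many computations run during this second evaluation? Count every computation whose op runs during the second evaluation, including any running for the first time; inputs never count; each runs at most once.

Initial pass — values computed on the first demand:
  n1 = min2(-6, 2) = -6
  n3 = max2(-6, 2) = 2
  n4 = absv(-6) = 6
  n5 = max2(2, 2) = 2
  n7 = min2(6, 2) = 2
  n10 = sub(2, 6) = -4

Second demand — change propagation:
  n1: re-runs because x1 -6->4; new result 2.
  n3: re-runs because n1 -6->2; new result 2 (unchanged).
  n4: re-runs because n1 -6->2; new result 2.
  n5: re-examined; everything it read last time is the same (n3 unchanged, x2 unchanged) — cache 2 kept, no run.
  n7: re-runs because n4 6->2; new result 2 (unchanged).
  n10: re-runs because n4 6->2; new result 0.

The important point: at n5 every value read last time is unchanged, so the dirty flag clears without a run.

Run set: n1, n3, n4, n7, n10 (5 run).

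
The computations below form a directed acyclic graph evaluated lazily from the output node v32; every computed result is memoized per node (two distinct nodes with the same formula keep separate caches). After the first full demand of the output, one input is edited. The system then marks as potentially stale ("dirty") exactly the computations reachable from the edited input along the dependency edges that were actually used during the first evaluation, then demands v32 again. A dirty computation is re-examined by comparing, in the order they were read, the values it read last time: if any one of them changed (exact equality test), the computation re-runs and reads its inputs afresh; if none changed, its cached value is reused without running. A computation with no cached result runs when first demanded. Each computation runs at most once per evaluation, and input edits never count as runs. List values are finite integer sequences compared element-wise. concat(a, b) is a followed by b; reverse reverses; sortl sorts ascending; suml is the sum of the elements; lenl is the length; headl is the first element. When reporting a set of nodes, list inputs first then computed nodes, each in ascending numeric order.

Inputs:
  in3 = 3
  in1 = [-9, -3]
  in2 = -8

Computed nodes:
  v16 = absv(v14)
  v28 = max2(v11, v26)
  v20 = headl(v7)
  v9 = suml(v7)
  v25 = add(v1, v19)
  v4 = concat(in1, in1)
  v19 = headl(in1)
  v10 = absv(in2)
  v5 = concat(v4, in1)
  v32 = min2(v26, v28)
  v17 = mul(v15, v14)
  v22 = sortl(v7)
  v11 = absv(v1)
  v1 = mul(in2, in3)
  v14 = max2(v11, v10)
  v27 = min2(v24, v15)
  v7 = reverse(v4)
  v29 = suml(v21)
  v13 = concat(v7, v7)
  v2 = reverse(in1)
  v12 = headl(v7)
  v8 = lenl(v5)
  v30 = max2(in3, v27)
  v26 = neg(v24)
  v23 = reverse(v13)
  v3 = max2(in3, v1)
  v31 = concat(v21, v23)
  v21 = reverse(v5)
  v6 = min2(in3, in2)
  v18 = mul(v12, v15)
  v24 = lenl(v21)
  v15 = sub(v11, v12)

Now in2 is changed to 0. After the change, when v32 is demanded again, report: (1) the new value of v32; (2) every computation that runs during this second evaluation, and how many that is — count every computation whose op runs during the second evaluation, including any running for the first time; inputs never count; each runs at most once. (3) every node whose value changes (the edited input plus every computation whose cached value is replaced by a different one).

Demanding v32 again yields -6.
4 computations run: v1, v11, v28, v32.
The nodes whose values change: in2, v1, v11, v28.

First demand of the output computes:
  v1 = mul(-8, 3) = -24
  v4 = concat([-9, -3], [-9, -3]) = [-9, -3, -9, -3]
  v5 = concat([-9, -3, -9, -3], [-9, -3]) = [-9, -3, -9, -3, -9, -3]
  v11 = absv(-24) = 24
  v21 = reverse([-9, -3, -9, -3, -9, -3]) = [-3, -9, -3, -9, -3, -9]
  v24 = lenl([-3, -9, -3, -9, -3, -9]) = 6
  v26 = neg(6) = -6
  v28 = max2(24, -6) = 24
  v32 = min2(-6, 24) = -6

After the edit, cleaning proceeds:
  v1: a read changed (in2 -8->0) — executes, giving 0.
  v11: a read changed (v1 -24->0) — executes, giving 0.
  v28: a read changed (v11 24->0) — executes, giving 0.
  v32: a read changed (v28 24->0) — executes, giving -6 — identical to its old value.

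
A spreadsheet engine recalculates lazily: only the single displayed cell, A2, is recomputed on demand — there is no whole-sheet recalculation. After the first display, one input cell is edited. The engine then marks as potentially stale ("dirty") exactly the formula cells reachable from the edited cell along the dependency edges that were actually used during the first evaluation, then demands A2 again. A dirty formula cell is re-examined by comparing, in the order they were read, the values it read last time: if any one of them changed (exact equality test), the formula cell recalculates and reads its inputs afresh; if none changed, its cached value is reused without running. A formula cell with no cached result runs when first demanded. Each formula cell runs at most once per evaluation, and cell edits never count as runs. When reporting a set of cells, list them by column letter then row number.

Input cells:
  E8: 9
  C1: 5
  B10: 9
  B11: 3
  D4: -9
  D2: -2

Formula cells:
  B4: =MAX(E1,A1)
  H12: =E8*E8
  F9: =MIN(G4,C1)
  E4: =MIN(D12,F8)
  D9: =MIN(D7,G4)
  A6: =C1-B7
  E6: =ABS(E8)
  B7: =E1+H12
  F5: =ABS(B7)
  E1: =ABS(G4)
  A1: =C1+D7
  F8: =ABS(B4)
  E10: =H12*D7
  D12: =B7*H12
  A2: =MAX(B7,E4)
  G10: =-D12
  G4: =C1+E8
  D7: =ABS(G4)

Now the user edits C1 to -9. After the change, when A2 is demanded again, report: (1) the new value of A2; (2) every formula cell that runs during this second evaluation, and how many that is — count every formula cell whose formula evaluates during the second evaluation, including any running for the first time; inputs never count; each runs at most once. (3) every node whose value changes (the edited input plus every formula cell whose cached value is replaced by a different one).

New value of A2: 81.
Formula cells that run: A1, A2, B4, B7, D7, D12, E1, E4, F8, G4 — 10 in total.
Values that change: A1, A2, B4, B7, C1, D7, D12, E1, E4, F8, G4.

First evaluation (everything demanded from the output):
  G4 = 5 + 9 = 14
  D7 = ABS(14) = 14
  A1 = 5 + 14 = 19
  E1 = ABS(14) = 14
  B4 = MAX(14, 19) = 19
  F8 = ABS(19) = 19
  H12 = 9 * 9 = 81
  B7 = 14 + 81 = 95
  D12 = 95 * 81 = 7695
  E4 = MIN(7695, 19) = 19
  A2 = MAX(95, 19) = 95

Propagation after the edit:
  G4: runs — C1 5->-9; result 0.
  D7: runs — G4 14->0; result 0.
  A1: runs — C1 5->-9; D7 14->0; result -9.
  E1: runs — G4 14->0; result 0.
  B4: runs — E1 14->0; A1 19->-9; result 0.
  B7: runs — E1 14->0; result 81.
  D12: runs — B7 95->81; result 6561.
  F8: runs — B4 19->0; result 0.
  E4: runs — D12 7695->6561; F8 19->0; result 0.
  A2: runs — B7 95->81; E4 19->0; result 81.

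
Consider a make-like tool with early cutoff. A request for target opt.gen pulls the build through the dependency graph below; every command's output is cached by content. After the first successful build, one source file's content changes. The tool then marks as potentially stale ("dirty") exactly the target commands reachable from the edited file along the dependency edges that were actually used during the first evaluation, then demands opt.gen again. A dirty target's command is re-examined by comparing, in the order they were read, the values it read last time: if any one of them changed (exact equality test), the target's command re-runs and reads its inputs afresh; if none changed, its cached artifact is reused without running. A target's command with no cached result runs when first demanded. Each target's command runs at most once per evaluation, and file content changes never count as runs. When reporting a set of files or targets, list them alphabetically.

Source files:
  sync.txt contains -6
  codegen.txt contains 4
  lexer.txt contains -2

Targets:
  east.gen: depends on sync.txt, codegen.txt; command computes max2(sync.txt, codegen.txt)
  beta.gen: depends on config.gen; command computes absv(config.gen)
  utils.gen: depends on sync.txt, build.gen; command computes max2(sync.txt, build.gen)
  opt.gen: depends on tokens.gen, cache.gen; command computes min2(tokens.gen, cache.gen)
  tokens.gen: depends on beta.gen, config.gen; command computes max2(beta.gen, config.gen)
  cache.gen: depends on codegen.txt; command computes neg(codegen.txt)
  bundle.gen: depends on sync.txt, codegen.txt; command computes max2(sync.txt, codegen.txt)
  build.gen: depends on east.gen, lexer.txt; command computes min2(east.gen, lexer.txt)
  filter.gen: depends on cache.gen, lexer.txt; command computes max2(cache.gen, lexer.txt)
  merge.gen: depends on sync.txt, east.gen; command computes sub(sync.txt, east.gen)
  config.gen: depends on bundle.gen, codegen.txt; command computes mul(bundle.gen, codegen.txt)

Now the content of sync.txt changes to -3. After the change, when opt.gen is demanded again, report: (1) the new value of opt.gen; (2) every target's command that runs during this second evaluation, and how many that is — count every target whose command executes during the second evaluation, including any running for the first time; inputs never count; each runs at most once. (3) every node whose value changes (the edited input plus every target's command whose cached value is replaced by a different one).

Demanding opt.gen again yields -4.
1 target commands run: bundle.gen.
The nodes whose values change: sync.txt.
Note the absorption at bundle.gen: it re-runs yet its value is the same, leaving the output's value untouched.

First demand of the output computes:
  bundle.gen = max2(-6, 4) = 4
  cache.gen = neg(4) = -4
  config.gen = mul(4, 4) = 16
  beta.gen = absv(16) = 16
  tokens.gen = max2(16, 16) = 16
  opt.gen = min2(16, -4) = -4

After the edit, cleaning proceeds:
  bundle.gen: a read changed (sync.txt -6->-3) — executes, giving 4 — identical to its old value.
  config.gen: dirty, but its reads are unchanged (bundle.gen unchanged, codegen.txt unchanged); cached 16 stands.
  beta.gen: dirty, but its reads are unchanged (config.gen unchanged); cached 16 stands.
  tokens.gen: dirty, but its reads are unchanged (beta.gen unchanged, config.gen unchanged); cached 16 stands.
  opt.gen: dirty, but its reads are unchanged (tokens.gen unchanged, cache.gen unchanged); cached -4 stands.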